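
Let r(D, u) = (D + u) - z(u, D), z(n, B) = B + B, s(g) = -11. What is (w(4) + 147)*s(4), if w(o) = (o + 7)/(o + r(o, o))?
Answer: -6589/4 ≈ -1647.3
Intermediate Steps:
z(n, B) = 2*B
r(D, u) = u - D (r(D, u) = (D + u) - 2*D = u - D)
w(o) = (7 + o)/o (w(o) = (o + 7)/(o + (o - o)) = (7 + o)/(o + 0) = (7 + o)/o)
(w(4) + 147)*s(4) = ((7 + 4)/4 + 147)*(-11) = ((¼)*11 + 147)*(-11) = (11/4 + 147)*(-11) = (599/4)*(-11) = -6589/4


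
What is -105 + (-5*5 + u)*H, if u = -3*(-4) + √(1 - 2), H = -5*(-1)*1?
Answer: -170 + 5*I ≈ -170.0 + 5.0*I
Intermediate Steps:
H = 5 (H = 5*1 = 5)
u = 12 + I (u = 12 + √(-1) = 12 + I ≈ 12.0 + 1.0*I)
-105 + (-5*5 + u)*H = -105 + (-5*5 + (12 + I))*5 = -105 + (-25 + (12 + I))*5 = -105 + (-13 + I)*5 = -105 + (-65 + 5*I) = -170 + 5*I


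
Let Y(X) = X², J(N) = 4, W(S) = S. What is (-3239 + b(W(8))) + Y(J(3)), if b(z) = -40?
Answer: -3263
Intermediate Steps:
(-3239 + b(W(8))) + Y(J(3)) = (-3239 - 40) + 4² = -3279 + 16 = -3263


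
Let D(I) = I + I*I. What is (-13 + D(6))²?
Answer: 841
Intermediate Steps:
D(I) = I + I²
(-13 + D(6))² = (-13 + 6*(1 + 6))² = (-13 + 6*7)² = (-13 + 42)² = 29² = 841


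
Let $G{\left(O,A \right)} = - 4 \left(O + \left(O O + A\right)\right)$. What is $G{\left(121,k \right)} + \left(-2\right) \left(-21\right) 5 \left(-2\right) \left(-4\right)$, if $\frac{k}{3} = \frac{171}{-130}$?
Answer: $- \frac{3727894}{65} \approx -57352.0$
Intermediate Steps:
$k = - \frac{513}{130}$ ($k = 3 \frac{171}{-130} = 3 \cdot 171 \left(- \frac{1}{130}\right) = 3 \left(- \frac{171}{130}\right) = - \frac{513}{130} \approx -3.9462$)
$G{\left(O,A \right)} = - 4 A - 4 O - 4 O^{2}$ ($G{\left(O,A \right)} = - 4 \left(O + \left(O^{2} + A\right)\right) = - 4 \left(O + \left(A + O^{2}\right)\right) = - 4 \left(A + O + O^{2}\right) = - 4 A - 4 O - 4 O^{2}$)
$G{\left(121,k \right)} + \left(-2\right) \left(-21\right) 5 \left(-2\right) \left(-4\right) = \left(\left(-4\right) \left(- \frac{513}{130}\right) - 484 - 4 \cdot 121^{2}\right) + \left(-2\right) \left(-21\right) 5 \left(-2\right) \left(-4\right) = \left(\frac{1026}{65} - 484 - 58564\right) + 42 \left(\left(-10\right) \left(-4\right)\right) = \left(\frac{1026}{65} - 484 - 58564\right) + 42 \cdot 40 = - \frac{3837094}{65} + 1680 = - \frac{3727894}{65}$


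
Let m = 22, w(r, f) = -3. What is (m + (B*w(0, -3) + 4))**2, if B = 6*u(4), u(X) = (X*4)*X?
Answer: 1267876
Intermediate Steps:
u(X) = 4*X**2 (u(X) = (4*X)*X = 4*X**2)
B = 384 (B = 6*(4*4**2) = 6*(4*16) = 6*64 = 384)
(m + (B*w(0, -3) + 4))**2 = (22 + (384*(-3) + 4))**2 = (22 + (-1152 + 4))**2 = (22 - 1148)**2 = (-1126)**2 = 1267876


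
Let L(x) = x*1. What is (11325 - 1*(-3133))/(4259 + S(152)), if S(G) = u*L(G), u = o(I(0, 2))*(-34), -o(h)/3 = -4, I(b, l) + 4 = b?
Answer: -14458/57757 ≈ -0.25032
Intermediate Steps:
I(b, l) = -4 + b
L(x) = x
o(h) = 12 (o(h) = -3*(-4) = 12)
u = -408 (u = 12*(-34) = -408)
S(G) = -408*G
(11325 - 1*(-3133))/(4259 + S(152)) = (11325 - 1*(-3133))/(4259 - 408*152) = (11325 + 3133)/(4259 - 62016) = 14458/(-57757) = 14458*(-1/57757) = -14458/57757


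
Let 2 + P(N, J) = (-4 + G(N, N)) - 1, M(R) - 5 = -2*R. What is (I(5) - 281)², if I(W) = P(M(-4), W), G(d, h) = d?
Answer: 75625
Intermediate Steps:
M(R) = 5 - 2*R
P(N, J) = -7 + N (P(N, J) = -2 + ((-4 + N) - 1) = -2 + (-5 + N) = -7 + N)
I(W) = 6 (I(W) = -7 + (5 - 2*(-4)) = -7 + (5 + 8) = -7 + 13 = 6)
(I(5) - 281)² = (6 - 281)² = (-275)² = 75625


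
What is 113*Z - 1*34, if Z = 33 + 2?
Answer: 3921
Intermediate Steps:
Z = 35
113*Z - 1*34 = 113*35 - 1*34 = 3955 - 34 = 3921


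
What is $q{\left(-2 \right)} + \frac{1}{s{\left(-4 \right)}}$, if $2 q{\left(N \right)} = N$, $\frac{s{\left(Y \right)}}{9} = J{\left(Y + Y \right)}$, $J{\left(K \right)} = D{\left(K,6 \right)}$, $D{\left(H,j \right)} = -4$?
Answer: $- \frac{37}{36} \approx -1.0278$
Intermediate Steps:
$J{\left(K \right)} = -4$
$s{\left(Y \right)} = -36$ ($s{\left(Y \right)} = 9 \left(-4\right) = -36$)
$q{\left(N \right)} = \frac{N}{2}$
$q{\left(-2 \right)} + \frac{1}{s{\left(-4 \right)}} = \frac{1}{2} \left(-2\right) + \frac{1}{-36} = -1 - \frac{1}{36} = - \frac{37}{36}$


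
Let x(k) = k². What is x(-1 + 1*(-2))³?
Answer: 729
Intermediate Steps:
x(-1 + 1*(-2))³ = ((-1 + 1*(-2))²)³ = ((-1 - 2)²)³ = ((-3)²)³ = 9³ = 729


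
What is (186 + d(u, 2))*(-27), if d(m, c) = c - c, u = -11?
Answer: -5022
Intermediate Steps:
d(m, c) = 0
(186 + d(u, 2))*(-27) = (186 + 0)*(-27) = 186*(-27) = -5022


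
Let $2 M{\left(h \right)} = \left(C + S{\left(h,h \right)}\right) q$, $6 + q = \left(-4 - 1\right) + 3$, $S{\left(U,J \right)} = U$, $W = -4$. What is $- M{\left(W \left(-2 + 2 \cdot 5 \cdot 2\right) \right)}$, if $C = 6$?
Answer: $-264$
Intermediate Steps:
$q = -8$ ($q = -6 + \left(\left(-4 - 1\right) + 3\right) = -6 + \left(-5 + 3\right) = -6 - 2 = -8$)
$M{\left(h \right)} = -24 - 4 h$ ($M{\left(h \right)} = \frac{\left(6 + h\right) \left(-8\right)}{2} = \frac{-48 - 8 h}{2} = -24 - 4 h$)
$- M{\left(W \left(-2 + 2 \cdot 5 \cdot 2\right) \right)} = - (-24 - 4 \left(- 4 \left(-2 + 2 \cdot 5 \cdot 2\right)\right)) = - (-24 - 4 \left(- 4 \left(-2 + 10 \cdot 2\right)\right)) = - (-24 - 4 \left(- 4 \left(-2 + 20\right)\right)) = - (-24 - 4 \left(\left(-4\right) 18\right)) = - (-24 - -288) = - (-24 + 288) = \left(-1\right) 264 = -264$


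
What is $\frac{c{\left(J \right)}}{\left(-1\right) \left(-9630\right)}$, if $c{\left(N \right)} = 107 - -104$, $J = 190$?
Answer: $\frac{211}{9630} \approx 0.021911$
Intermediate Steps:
$c{\left(N \right)} = 211$ ($c{\left(N \right)} = 107 + 104 = 211$)
$\frac{c{\left(J \right)}}{\left(-1\right) \left(-9630\right)} = \frac{211}{\left(-1\right) \left(-9630\right)} = \frac{211}{9630}$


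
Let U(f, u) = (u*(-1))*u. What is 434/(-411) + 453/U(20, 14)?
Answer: -271247/80556 ≈ -3.3672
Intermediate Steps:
U(f, u) = -u² (U(f, u) = (-u)*u = -u²)
434/(-411) + 453/U(20, 14) = 434/(-411) + 453/((-1*14²)) = 434*(-1/411) + 453/((-1*196)) = -434/411 + 453/(-196) = -434/411 + 453*(-1/196) = -434/411 - 453/196 = -271247/80556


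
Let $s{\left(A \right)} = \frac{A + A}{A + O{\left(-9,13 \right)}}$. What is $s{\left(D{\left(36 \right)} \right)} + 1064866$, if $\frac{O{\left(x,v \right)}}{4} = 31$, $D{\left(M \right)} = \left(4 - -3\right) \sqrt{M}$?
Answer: $\frac{88383920}{83} \approx 1.0649 \cdot 10^{6}$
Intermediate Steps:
$D{\left(M \right)} = 7 \sqrt{M}$ ($D{\left(M \right)} = \left(4 + 3\right) \sqrt{M} = 7 \sqrt{M}$)
$O{\left(x,v \right)} = 124$ ($O{\left(x,v \right)} = 4 \cdot 31 = 124$)
$s{\left(A \right)} = \frac{2 A}{124 + A}$ ($s{\left(A \right)} = \frac{A + A}{A + 124} = \frac{2 A}{124 + A}$)
$s{\left(D{\left(36 \right)} \right)} + 1064866 = \frac{2 \cdot 7 \sqrt{36}}{124 + 7 \sqrt{36}} + 1064866 = \frac{2 \cdot 7 \cdot 6}{124 + 7 \cdot 6} + 1064866 = 2 \cdot 42 \frac{1}{124 + 42} + 1064866 = 2 \cdot 42 \cdot \frac{1}{166} + 1064866 = \frac{42}{83} + 1064866 = \frac{88383920}{83}$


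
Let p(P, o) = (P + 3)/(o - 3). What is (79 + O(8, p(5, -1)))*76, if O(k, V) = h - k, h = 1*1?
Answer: 5472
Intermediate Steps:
p(P, o) = (3 + P)/(-3 + o)
h = 1
O(k, V) = 1 - k
(79 + O(8, p(5, -1)))*76 = (79 + (1 - 1*8))*76 = (79 + (1 - 8))*76 = (79 - 7)*76 = 72*76 = 5472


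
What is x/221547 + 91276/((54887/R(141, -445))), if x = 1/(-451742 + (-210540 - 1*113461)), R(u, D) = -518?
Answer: -1160839181618036345/1347581973395061 ≈ -861.42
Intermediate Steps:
x = -1/775743 (x = 1/(-451742 + (-210540 - 113461)) = 1/(-451742 - 324001) = 1/(-775743) = -1/775743 ≈ -1.2891e-6)
x/221547 + 91276/((54887/R(141, -445))) = -1/775743/221547 + 91276/((54887/(-518))) = -1/775743*1/221547 + 91276/((54887*(-1/518))) = -1/171863534421 + 91276/(-7841/74) = -1/171863534421 + 91276*(-74/7841) = -1/171863534421 - 6754424/7841 = -1160839181618036345/1347581973395061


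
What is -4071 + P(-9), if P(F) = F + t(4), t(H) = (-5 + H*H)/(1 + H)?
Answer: -20389/5 ≈ -4077.8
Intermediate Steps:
t(H) = (-5 + H²)/(1 + H)
P(F) = 11/5 + F (P(F) = F + (-5 + 4²)/(1 + 4) = F + (-5 + 16)/5 = F + (⅕)*11 = F + 11/5 = 11/5 + F)
-4071 + P(-9) = -4071 + (11/5 - 9) = -4071 - 34/5 = -20389/5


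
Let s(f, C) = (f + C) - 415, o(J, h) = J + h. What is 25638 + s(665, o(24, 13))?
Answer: 25925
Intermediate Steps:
s(f, C) = -415 + C + f (s(f, C) = (C + f) - 415 = -415 + C + f)
25638 + s(665, o(24, 13)) = 25638 + (-415 + (24 + 13) + 665) = 25638 + (-415 + 37 + 665) = 25638 + 287 = 25925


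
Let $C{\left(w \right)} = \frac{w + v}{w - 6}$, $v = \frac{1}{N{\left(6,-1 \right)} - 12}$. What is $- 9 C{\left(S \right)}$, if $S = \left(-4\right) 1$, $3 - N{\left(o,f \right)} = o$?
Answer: $- \frac{183}{50} \approx -3.66$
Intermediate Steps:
$N{\left(o,f \right)} = 3 - o$
$v = - \frac{1}{15}$ ($v = \frac{1}{\left(3 - 6\right) - 12} = \frac{1}{-3 - 12} = \frac{1}{-15} = - \frac{1}{15} \approx -0.066667$)
$S = -4$
$C{\left(w \right)} = \frac{- \frac{1}{15} + w}{-6 + w}$ ($C{\left(w \right)} = \frac{w - \frac{1}{15}}{w - 6} = \frac{- \frac{1}{15} + w}{-6 + w}$)
$- 9 C{\left(S \right)} = - 9 \frac{- \frac{1}{15} - 4}{-6 - 4} = - 9 \frac{1}{-10} \left(- \frac{61}{15}\right) = - 9 \left(\left(- \frac{1}{10}\right) \left(- \frac{61}{15}\right)\right) = \left(-9\right) \frac{61}{150} = - \frac{183}{50}$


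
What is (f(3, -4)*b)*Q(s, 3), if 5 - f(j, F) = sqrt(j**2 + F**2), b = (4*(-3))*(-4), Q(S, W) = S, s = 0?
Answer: 0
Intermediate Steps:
b = 48 (b = -12*(-4) = 48)
f(j, F) = 5 - sqrt(F**2 + j**2) (f(j, F) = 5 - sqrt(j**2 + F**2) = 5 - sqrt(F**2 + j**2))
(f(3, -4)*b)*Q(s, 3) = ((5 - sqrt((-4)**2 + 3**2))*48)*0 = ((5 - sqrt(16 + 9))*48)*0 = ((5 - sqrt(25))*48)*0 = ((5 - 1*5)*48)*0 = ((5 - 5)*48)*0 = (0*48)*0 = 0*0 = 0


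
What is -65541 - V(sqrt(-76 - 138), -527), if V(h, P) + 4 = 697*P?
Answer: 301782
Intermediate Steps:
V(h, P) = -4 + 697*P
-65541 - V(sqrt(-76 - 138), -527) = -65541 - (-4 + 697*(-527)) = -65541 - (-4 - 367319) = -65541 - 1*(-367323) = -65541 + 367323 = 301782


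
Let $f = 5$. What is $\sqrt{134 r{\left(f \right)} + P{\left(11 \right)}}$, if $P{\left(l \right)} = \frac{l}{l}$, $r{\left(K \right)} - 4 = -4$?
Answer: $1$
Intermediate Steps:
$r{\left(K \right)} = 0$ ($r{\left(K \right)} = 4 - 4 = 0$)
$P{\left(l \right)} = 1$
$\sqrt{134 r{\left(f \right)} + P{\left(11 \right)}} = \sqrt{134 \cdot 0 + 1} = \sqrt{0 + 1} = \sqrt{1} = 1$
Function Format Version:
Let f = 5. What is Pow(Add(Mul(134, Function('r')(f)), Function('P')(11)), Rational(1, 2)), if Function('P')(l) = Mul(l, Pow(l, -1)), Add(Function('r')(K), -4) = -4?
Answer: 1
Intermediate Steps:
Function('r')(K) = 0 (Function('r')(K) = Add(4, -4) = 0)
Function('P')(l) = 1
Pow(Add(Mul(134, Function('r')(f)), Function('P')(11)), Rational(1, 2)) = Pow(Add(Mul(134, 0), 1), Rational(1, 2)) = Pow(Add(0, 1), Rational(1, 2)) = Pow(1, Rational(1, 2)) = 1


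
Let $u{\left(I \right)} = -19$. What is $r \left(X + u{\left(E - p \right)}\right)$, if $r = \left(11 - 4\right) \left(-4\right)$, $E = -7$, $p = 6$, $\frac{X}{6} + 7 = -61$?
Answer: $11956$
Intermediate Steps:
$X = -408$ ($X = -42 + 6 \left(-61\right) = -42 - 366 = -408$)
$r = -28$ ($r = 7 \left(-4\right) = -28$)
$r \left(X + u{\left(E - p \right)}\right) = - 28 \left(-408 - 19\right) = \left(-28\right) \left(-427\right) = 11956$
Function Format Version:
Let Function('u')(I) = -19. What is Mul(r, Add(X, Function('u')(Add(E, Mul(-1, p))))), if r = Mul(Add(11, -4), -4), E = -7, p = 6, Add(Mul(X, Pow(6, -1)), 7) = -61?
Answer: 11956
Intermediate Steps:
X = -408 (X = Add(-42, Mul(6, -61)) = Add(-42, -366) = -408)
r = -28 (r = Mul(7, -4) = -28)
Mul(r, Add(X, Function('u')(Add(E, Mul(-1, p))))) = Mul(-28, Add(-408, -19)) = Mul(-28, -427) = 11956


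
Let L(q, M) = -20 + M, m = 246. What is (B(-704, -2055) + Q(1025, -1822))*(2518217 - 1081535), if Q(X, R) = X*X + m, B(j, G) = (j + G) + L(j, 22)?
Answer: 1505806517748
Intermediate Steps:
B(j, G) = 2 + G + j (B(j, G) = (j + G) + (-20 + 22) = (G + j) + 2 = 2 + G + j)
Q(X, R) = 246 + X² (Q(X, R) = X*X + 246 = X² + 246 = 246 + X²)
(B(-704, -2055) + Q(1025, -1822))*(2518217 - 1081535) = ((2 - 2055 - 704) + (246 + 1025²))*(2518217 - 1081535) = (-2757 + (246 + 1050625))*1436682 = (-2757 + 1050871)*1436682 = 1048114*1436682 = 1505806517748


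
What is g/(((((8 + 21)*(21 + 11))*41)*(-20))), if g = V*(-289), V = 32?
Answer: 289/23780 ≈ 0.012153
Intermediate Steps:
g = -9248 (g = 32*(-289) = -9248)
g/(((((8 + 21)*(21 + 11))*41)*(-20))) = -9248*(-1/(820*(8 + 21)*(21 + 11))) = -9248/(((29*32)*41)*(-20)) = -9248/((928*41)*(-20)) = -9248/(38048*(-20)) = -9248/(-760960) = -9248*(-1/760960) = 289/23780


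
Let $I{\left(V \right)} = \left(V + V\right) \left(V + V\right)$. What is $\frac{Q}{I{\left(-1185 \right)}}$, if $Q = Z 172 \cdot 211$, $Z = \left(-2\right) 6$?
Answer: $- \frac{36292}{468075} \approx -0.077535$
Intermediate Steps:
$I{\left(V \right)} = 4 V^{2}$ ($I{\left(V \right)} = 2 V 2 V = 4 V^{2}$)
$Z = -12$
$Q = -435504$ ($Q = \left(-12\right) 172 \cdot 211 = \left(-2064\right) 211 = -435504$)
$\frac{Q}{I{\left(-1185 \right)}} = - \frac{435504}{4 \left(-1185\right)^{2}} = - \frac{435504}{4 \cdot 1404225} = - \frac{435504}{5616900} = \left(-435504\right) \frac{1}{5616900} = - \frac{36292}{468075}$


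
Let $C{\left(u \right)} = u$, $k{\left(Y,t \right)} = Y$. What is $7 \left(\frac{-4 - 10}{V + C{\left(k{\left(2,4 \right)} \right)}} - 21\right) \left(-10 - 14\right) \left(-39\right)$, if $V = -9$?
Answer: $-124488$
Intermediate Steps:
$7 \left(\frac{-4 - 10}{V + C{\left(k{\left(2,4 \right)} \right)}} - 21\right) \left(-10 - 14\right) \left(-39\right) = 7 \left(\frac{-4 - 10}{-9 + 2} - 21\right) \left(-10 - 14\right) \left(-39\right) = 7 \left(- \frac{14}{-7} - 21\right) \left(-24\right) \left(-39\right) = 7 \left(\left(-14\right) \left(- \frac{1}{7}\right) - 21\right) \left(-24\right) \left(-39\right) = 7 \left(2 - 21\right) \left(-24\right) \left(-39\right) = 7 \left(\left(-19\right) \left(-24\right)\right) \left(-39\right) = 7 \cdot 456 \left(-39\right) = 3192 \left(-39\right) = -124488$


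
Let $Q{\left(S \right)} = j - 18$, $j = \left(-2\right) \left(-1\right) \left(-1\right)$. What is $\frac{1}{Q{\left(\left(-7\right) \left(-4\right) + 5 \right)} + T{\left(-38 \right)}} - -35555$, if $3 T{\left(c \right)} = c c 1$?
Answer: $\frac{49208123}{1384} \approx 35555.0$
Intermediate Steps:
$j = -2$ ($j = 2 \left(-1\right) = -2$)
$Q{\left(S \right)} = -20$ ($Q{\left(S \right)} = -2 - 18 = -20$)
$T{\left(c \right)} = \frac{c^{2}}{3}$ ($T{\left(c \right)} = \frac{c c 1}{3} = \frac{c^{2} \cdot 1}{3} = \frac{c^{2}}{3}$)
$\frac{1}{Q{\left(\left(-7\right) \left(-4\right) + 5 \right)} + T{\left(-38 \right)}} - -35555 = \frac{1}{-20 + \frac{\left(-38\right)^{2}}{3}} - -35555 = \frac{1}{-20 + \frac{1}{3} \cdot 1444} + 35555 = \frac{1}{-20 + \frac{1444}{3}} + 35555 = \frac{1}{\frac{1384}{3}} + 35555 = \frac{3}{1384} + 35555 = \frac{49208123}{1384}$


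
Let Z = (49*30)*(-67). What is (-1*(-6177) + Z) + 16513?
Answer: -75800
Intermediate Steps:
Z = -98490 (Z = 1470*(-67) = -98490)
(-1*(-6177) + Z) + 16513 = (-1*(-6177) - 98490) + 16513 = (6177 - 98490) + 16513 = -92313 + 16513 = -75800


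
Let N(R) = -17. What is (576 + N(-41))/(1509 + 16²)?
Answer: 559/1765 ≈ 0.31671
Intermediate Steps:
(576 + N(-41))/(1509 + 16²) = (576 - 17)/(1509 + 16²) = 559/(1509 + 256) = 559/1765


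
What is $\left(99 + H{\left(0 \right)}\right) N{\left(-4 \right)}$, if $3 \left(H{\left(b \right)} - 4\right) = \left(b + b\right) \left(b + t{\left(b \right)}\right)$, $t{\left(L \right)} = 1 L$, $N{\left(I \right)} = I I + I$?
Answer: $1236$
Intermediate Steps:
$N{\left(I \right)} = I + I^{2}$ ($N{\left(I \right)} = I^{2} + I = I + I^{2}$)
$t{\left(L \right)} = L$
$H{\left(b \right)} = 4 + \frac{4 b^{2}}{3}$ ($H{\left(b \right)} = 4 + \frac{\left(b + b\right) \left(b + b\right)}{3} = 4 + \frac{2 b 2 b}{3} = 4 + \frac{4 b^{2}}{3}$)
$\left(99 + H{\left(0 \right)}\right) N{\left(-4 \right)} = \left(99 + \left(4 + \frac{4 \cdot 0^{2}}{3}\right)\right) \left(- 4 \left(1 - 4\right)\right) = \left(99 + \left(4 + \frac{4}{3} \cdot 0\right)\right) \left(\left(-4\right) \left(-3\right)\right) = \left(99 + \left(4 + 0\right)\right) 12 = \left(99 + 4\right) 12 = 103 \cdot 12 = 1236$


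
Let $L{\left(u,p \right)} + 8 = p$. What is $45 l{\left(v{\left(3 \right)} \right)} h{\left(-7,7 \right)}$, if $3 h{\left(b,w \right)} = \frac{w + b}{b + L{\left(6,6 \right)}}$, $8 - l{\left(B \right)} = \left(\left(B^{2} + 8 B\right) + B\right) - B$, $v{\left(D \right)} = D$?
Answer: $0$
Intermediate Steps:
$L{\left(u,p \right)} = -8 + p$
$l{\left(B \right)} = 8 - B^{2} - 8 B$ ($l{\left(B \right)} = 8 - \left(\left(\left(B^{2} + 8 B\right) + B\right) - B\right) = 8 - \left(\left(B^{2} + 9 B\right) - B\right) = 8 - \left(B^{2} + 8 B\right) = 8 - B^{2} - 8 B$)
$h{\left(b,w \right)} = \frac{b + w}{3 \left(-2 + b\right)}$ ($h{\left(b,w \right)} = \frac{\left(w + b\right) \frac{1}{b + \left(-8 + 6\right)}}{3} = \frac{\left(b + w\right) \frac{1}{b - 2}}{3} = \frac{\left(b + w\right) \frac{1}{-2 + b}}{3} = \frac{\frac{1}{-2 + b} \left(b + w\right)}{3} = \frac{b + w}{3 \left(-2 + b\right)}$)
$45 l{\left(v{\left(3 \right)} \right)} h{\left(-7,7 \right)} = 45 \left(8 - 3^{2} - 24\right) \frac{-7 + 7}{3 \left(-2 - 7\right)} = 45 \left(8 - 9 - 24\right) \frac{1}{3} \frac{1}{-9} \cdot 0 = 45 \left(8 - 9 - 24\right) \frac{1}{3} \left(- \frac{1}{9}\right) 0 = 45 \left(-25\right) 0 = \left(-1125\right) 0 = 0$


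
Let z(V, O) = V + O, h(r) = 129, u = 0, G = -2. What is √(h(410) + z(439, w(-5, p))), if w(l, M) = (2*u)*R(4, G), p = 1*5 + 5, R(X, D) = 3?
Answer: 2*√142 ≈ 23.833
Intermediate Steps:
p = 10 (p = 5 + 5 = 10)
w(l, M) = 0 (w(l, M) = (2*0)*3 = 0*3 = 0)
z(V, O) = O + V
√(h(410) + z(439, w(-5, p))) = √(129 + (0 + 439)) = √(129 + 439) = √568 = 2*√142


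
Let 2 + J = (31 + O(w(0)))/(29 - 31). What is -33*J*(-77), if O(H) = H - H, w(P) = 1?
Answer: -88935/2 ≈ -44468.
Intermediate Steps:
O(H) = 0
J = -35/2 (J = -2 + (31 + 0)/(29 - 31) = -2 + 31/(-2) = -2 + 31*(-½) = -2 - 31/2 = -35/2 ≈ -17.500)
-33*J*(-77) = -33*(-35/2)*(-77) = (1155/2)*(-77) = -88935/2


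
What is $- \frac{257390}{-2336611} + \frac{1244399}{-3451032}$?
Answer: $- \frac{155339635793}{620286102504} \approx -0.25043$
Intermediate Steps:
$- \frac{257390}{-2336611} + \frac{1244399}{-3451032} = \left(-257390\right) \left(- \frac{1}{2336611}\right) + 1244399 \left(- \frac{1}{3451032}\right) = \frac{257390}{2336611} - \frac{95723}{265464} = - \frac{155339635793}{620286102504}$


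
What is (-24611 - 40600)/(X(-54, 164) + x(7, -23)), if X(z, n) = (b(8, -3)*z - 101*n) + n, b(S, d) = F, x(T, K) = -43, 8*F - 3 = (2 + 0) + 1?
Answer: 43474/10989 ≈ 3.9561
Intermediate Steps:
F = ¾ (F = 3/8 + ((2 + 0) + 1)/8 = 3/8 + (2 + 1)/8 = 3/8 + (⅛)*3 = 3/8 + 3/8 = ¾ ≈ 0.75000)
b(S, d) = ¾
X(z, n) = -100*n + 3*z/4 (X(z, n) = (3*z/4 - 101*n) + n = (-101*n + 3*z/4) + n = -100*n + 3*z/4)
(-24611 - 40600)/(X(-54, 164) + x(7, -23)) = (-24611 - 40600)/((-100*164 + (¾)*(-54)) - 43) = -65211/((-16400 - 81/2) - 43) = -65211/(-32881/2 - 43) = -65211/(-32967/2) = -65211*(-2/32967) = 43474/10989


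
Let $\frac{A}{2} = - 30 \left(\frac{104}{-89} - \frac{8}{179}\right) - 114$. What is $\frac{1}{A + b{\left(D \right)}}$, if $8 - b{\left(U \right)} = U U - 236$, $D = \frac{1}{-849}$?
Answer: $\frac{11483080731}{1019627779445} \approx 0.011262$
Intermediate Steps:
$D = - \frac{1}{849} \approx -0.0011779$
$b{\left(U \right)} = 244 - U^{2}$ ($b{\left(U \right)} = 8 - \left(U U - 236\right) = 8 - \left(U^{2} - 236\right) = 8 - \left(-236 + U^{2}\right) = 244 - U^{2}$)
$A = - \frac{2472588}{15931}$ ($A = 2 \left(- 30 \left(\frac{104}{-89} - \frac{8}{179}\right) - 114\right) = 2 \left(- 30 \left(104 \left(- \frac{1}{89}\right) - \frac{8}{179}\right) - 114\right) = 2 \left(- 30 \left(- \frac{104}{89} - \frac{8}{179}\right) - 114\right) = 2 \left(\left(-30\right) \left(- \frac{19328}{15931}\right) - 114\right) = 2 \left(\frac{579840}{15931} - 114\right) = 2 \left(- \frac{1236294}{15931}\right) = - \frac{2472588}{15931} \approx -155.21$)
$\frac{1}{A + b{\left(D \right)}} = \frac{1}{- \frac{2472588}{15931} + \left(244 - \left(- \frac{1}{849}\right)^{2}\right)} = \frac{1}{- \frac{2472588}{15931} + \left(244 - \frac{1}{720801}\right)} = \frac{1}{- \frac{2472588}{15931} + \frac{175875443}{720801}} = \frac{1}{\frac{1019627779445}{11483080731}} = \frac{11483080731}{1019627779445}$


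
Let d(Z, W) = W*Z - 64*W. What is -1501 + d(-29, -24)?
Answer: 731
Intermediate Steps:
d(Z, W) = -64*W + W*Z
-1501 + d(-29, -24) = -1501 - 24*(-64 - 29) = -1501 - 24*(-93) = -1501 + 2232 = 731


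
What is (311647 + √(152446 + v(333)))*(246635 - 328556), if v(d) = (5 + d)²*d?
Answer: -25530433887 - 81921*√38195698 ≈ -2.6037e+10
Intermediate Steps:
v(d) = d*(5 + d)²
(311647 + √(152446 + v(333)))*(246635 - 328556) = (311647 + √(152446 + 333*(5 + 333)²))*(246635 - 328556) = (311647 + √(152446 + 333*338²))*(-81921) = (311647 + √(152446 + 333*114244))*(-81921) = (311647 + √(152446 + 38043252))*(-81921) = (311647 + √38195698)*(-81921) = -25530433887 - 81921*√38195698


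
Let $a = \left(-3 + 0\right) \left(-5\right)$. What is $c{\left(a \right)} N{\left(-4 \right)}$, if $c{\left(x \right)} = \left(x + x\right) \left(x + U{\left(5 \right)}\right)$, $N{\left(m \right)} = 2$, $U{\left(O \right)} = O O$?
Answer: $2400$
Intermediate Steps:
$U{\left(O \right)} = O^{2}$
$a = 15$ ($a = \left(-3\right) \left(-5\right) = 15$)
$c{\left(x \right)} = 2 x \left(25 + x\right)$ ($c{\left(x \right)} = \left(x + x\right) \left(x + 5^{2}\right) = 2 x \left(x + 25\right) = 2 x \left(25 + x\right)$)
$c{\left(a \right)} N{\left(-4 \right)} = 2 \cdot 15 \left(25 + 15\right) 2 = 2 \cdot 15 \cdot 40 \cdot 2 = 1200 \cdot 2 = 2400$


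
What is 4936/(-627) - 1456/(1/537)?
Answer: -490238680/627 ≈ -7.8188e+5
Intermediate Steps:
4936/(-627) - 1456/(1/537) = 4936*(-1/627) - 1456/1/537 = -4936/627 - 1456*537 = -4936/627 - 781872 = -490238680/627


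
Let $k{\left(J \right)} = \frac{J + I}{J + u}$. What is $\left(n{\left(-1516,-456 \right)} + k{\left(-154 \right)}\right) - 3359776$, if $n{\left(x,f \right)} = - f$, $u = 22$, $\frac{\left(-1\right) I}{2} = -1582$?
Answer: $- \frac{221716625}{66} \approx -3.3593 \cdot 10^{6}$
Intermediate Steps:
$I = 3164$ ($I = \left(-2\right) \left(-1582\right) = 3164$)
$k{\left(J \right)} = \frac{3164 + J}{22 + J}$ ($k{\left(J \right)} = \frac{J + 3164}{J + 22} = \frac{3164 + J}{22 + J}$)
$\left(n{\left(-1516,-456 \right)} + k{\left(-154 \right)}\right) - 3359776 = \left(\left(-1\right) \left(-456\right) + \frac{3164 - 154}{22 - 154}\right) - 3359776 = \left(456 + \frac{1}{-132} \cdot 3010\right) - 3359776 = \left(456 - \frac{1505}{66}\right) - 3359776 = \frac{28591}{66} - 3359776 = - \frac{221716625}{66}$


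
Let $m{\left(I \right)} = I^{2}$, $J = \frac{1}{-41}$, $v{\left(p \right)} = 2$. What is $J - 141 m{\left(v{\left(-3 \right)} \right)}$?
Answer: $- \frac{23125}{41} \approx -564.02$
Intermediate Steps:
$J = - \frac{1}{41} \approx -0.02439$
$J - 141 m{\left(v{\left(-3 \right)} \right)} = - \frac{1}{41} - 141 \cdot 2^{2} = - \frac{1}{41} - 564 = - \frac{23125}{41}$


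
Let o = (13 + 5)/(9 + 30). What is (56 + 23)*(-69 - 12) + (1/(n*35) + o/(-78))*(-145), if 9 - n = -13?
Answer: -166522945/26026 ≈ -6398.3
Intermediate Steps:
n = 22 (n = 9 - 1*(-13) = 9 + 13 = 22)
o = 6/13 (o = 18/39 = 18*(1/39) = 6/13 ≈ 0.46154)
(56 + 23)*(-69 - 12) + (1/(n*35) + o/(-78))*(-145) = (56 + 23)*(-69 - 12) + (1/(22*35) + (6/13)/(-78))*(-145) = 79*(-81) + ((1/22)*(1/35) + (6/13)*(-1/78))*(-145) = -6399 + (1/770 - 1/169)*(-145) = -6399 - 601/130130*(-145) = -6399 + 17429/26026 = -166522945/26026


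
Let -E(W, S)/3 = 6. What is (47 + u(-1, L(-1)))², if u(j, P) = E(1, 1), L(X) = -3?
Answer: 841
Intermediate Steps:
E(W, S) = -18 (E(W, S) = -3*6 = -18)
u(j, P) = -18
(47 + u(-1, L(-1)))² = (47 - 18)² = 29² = 841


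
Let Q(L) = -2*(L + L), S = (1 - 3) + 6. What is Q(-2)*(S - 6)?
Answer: -16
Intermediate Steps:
S = 4 (S = -2 + 6 = 4)
Q(L) = -4*L
Q(-2)*(S - 6) = (-4*(-2))*(4 - 6) = 8*(-2) = -16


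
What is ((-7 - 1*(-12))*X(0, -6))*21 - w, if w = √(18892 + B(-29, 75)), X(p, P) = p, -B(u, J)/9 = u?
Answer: -√19153 ≈ -138.39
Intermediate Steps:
B(u, J) = -9*u
w = √19153 (w = √(18892 - 9*(-29)) = √(18892 + 261) = √19153 ≈ 138.39)
((-7 - 1*(-12))*X(0, -6))*21 - w = ((-7 - 1*(-12))*0)*21 - √19153 = ((-7 + 12)*0)*21 - √19153 = (5*0)*21 - √19153 = 0*21 - √19153 = 0 - √19153 = -√19153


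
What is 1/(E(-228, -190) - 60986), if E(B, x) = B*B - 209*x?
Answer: 1/30708 ≈ 3.2565e-5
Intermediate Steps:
E(B, x) = B² - 209*x
1/(E(-228, -190) - 60986) = 1/(((-228)² - 209*(-190)) - 60986) = 1/((51984 + 39710) - 60986) = 1/(91694 - 60986) = 1/30708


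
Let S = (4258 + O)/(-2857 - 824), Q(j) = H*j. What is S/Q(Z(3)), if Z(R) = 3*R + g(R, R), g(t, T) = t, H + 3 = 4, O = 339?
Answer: -4597/44172 ≈ -0.10407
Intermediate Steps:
H = 1 (H = -3 + 4 = 1)
Z(R) = 4*R (Z(R) = 3*R + R = 4*R)
Q(j) = j (Q(j) = 1*j = j)
S = -4597/3681 (S = (4258 + 339)/(-2857 - 824) = 4597/(-3681) = 4597*(-1/3681) = -4597/3681 ≈ -1.2488)
S/Q(Z(3)) = -4597/(3681*(4*3)) = -4597/3681/12 = -4597/3681*1/12 = -4597/44172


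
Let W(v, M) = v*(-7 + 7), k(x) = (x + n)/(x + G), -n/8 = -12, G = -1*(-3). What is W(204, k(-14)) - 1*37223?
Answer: -37223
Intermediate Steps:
G = 3
n = 96 (n = -8*(-12) = 96)
k(x) = (96 + x)/(3 + x) (k(x) = (x + 96)/(x + 3) = (96 + x)/(3 + x))
W(v, M) = 0 (W(v, M) = v*0 = 0)
W(204, k(-14)) - 1*37223 = 0 - 1*37223 = 0 - 37223 = -37223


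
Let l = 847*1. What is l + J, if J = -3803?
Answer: -2956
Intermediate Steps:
l = 847
l + J = 847 - 3803 = -2956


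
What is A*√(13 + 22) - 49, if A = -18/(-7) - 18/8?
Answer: -49 + 9*√35/28 ≈ -47.098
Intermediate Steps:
A = 9/28 (A = -18*(-⅐) - 18*⅛ = 18/7 - 9/4 = 9/28 ≈ 0.32143)
A*√(13 + 22) - 49 = 9*√(13 + 22)/28 - 49 = 9*√35/28 - 49 = -49 + 9*√35/28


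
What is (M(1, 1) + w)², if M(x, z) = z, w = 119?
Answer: 14400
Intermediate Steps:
(M(1, 1) + w)² = (1 + 119)² = 120² = 14400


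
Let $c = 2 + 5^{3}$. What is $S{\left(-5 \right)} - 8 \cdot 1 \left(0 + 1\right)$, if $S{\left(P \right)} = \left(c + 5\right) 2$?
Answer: $256$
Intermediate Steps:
$c = 127$ ($c = 2 + 125 = 127$)
$S{\left(P \right)} = 264$ ($S{\left(P \right)} = \left(127 + 5\right) 2 = 132 \cdot 2 = 264$)
$S{\left(-5 \right)} - 8 \cdot 1 \left(0 + 1\right) = 264 - 8 \cdot 1 \left(0 + 1\right) = 264 - 8 \cdot 1 \cdot 1 = 264 - 8 = 256$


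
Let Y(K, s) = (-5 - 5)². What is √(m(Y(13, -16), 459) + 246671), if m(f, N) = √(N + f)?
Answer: √(246671 + √559) ≈ 496.68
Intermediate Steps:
Y(K, s) = 100 (Y(K, s) = (-10)² = 100)
√(m(Y(13, -16), 459) + 246671) = √(√(459 + 100) + 246671) = √(√559 + 246671) = √(246671 + √559)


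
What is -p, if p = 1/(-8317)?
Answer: 1/8317 ≈ 0.00012024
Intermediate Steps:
p = -1/8317 ≈ -0.00012024
-p = -1*(-1/8317) = 1/8317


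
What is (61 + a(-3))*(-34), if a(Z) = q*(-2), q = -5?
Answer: -2414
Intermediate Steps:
a(Z) = 10 (a(Z) = -5*(-2) = 10)
(61 + a(-3))*(-34) = (61 + 10)*(-34) = 71*(-34) = -2414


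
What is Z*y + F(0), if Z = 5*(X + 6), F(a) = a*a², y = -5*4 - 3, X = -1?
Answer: -575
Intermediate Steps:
y = -23 (y = -20 - 3 = -23)
F(a) = a³
Z = 25 (Z = 5*(-1 + 6) = 5*5 = 25)
Z*y + F(0) = 25*(-23) + 0³ = -575 + 0 = -575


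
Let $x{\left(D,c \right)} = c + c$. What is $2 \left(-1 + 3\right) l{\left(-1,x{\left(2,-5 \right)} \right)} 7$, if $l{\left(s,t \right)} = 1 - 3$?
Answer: $-56$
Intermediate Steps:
$x{\left(D,c \right)} = 2 c$
$l{\left(s,t \right)} = -2$ ($l{\left(s,t \right)} = 1 - 3 = -2$)
$2 \left(-1 + 3\right) l{\left(-1,x{\left(2,-5 \right)} \right)} 7 = 2 \left(-1 + 3\right) \left(-2\right) 7 = 2 \cdot 2 \left(-2\right) 7 = 4 \left(-2\right) 7 = \left(-8\right) 7 = -56$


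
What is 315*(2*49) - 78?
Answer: 30792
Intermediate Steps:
315*(2*49) - 78 = 315*98 - 78 = 30870 - 78 = 30792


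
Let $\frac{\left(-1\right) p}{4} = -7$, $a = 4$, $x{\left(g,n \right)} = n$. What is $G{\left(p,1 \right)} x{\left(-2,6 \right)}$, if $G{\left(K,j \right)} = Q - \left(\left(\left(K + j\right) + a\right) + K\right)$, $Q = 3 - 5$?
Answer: $-378$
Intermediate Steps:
$Q = -2$ ($Q = 3 - 5 = -2$)
$p = 28$ ($p = \left(-4\right) \left(-7\right) = 28$)
$G{\left(K,j \right)} = -6 - j - 2 K$ ($G{\left(K,j \right)} = -2 - \left(\left(\left(K + j\right) + 4\right) + K\right) = -2 - \left(\left(4 + K + j\right) + K\right) = -2 - \left(4 + j + 2 K\right) = -6 - j - 2 K$)
$G{\left(p,1 \right)} x{\left(-2,6 \right)} = \left(-6 - 1 - 56\right) 6 = \left(-63\right) 6 = -378$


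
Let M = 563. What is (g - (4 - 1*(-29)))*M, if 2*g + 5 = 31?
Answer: -11260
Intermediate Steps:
g = 13 (g = -5/2 + (1/2)*31 = -5/2 + 31/2 = 13)
(g - (4 - 1*(-29)))*M = (13 - (4 - 1*(-29)))*563 = (13 - (4 + 29))*563 = (13 - 1*33)*563 = (13 - 33)*563 = -20*563 = -11260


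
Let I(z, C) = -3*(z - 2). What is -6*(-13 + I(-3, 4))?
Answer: -12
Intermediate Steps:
I(z, C) = 6 - 3*z (I(z, C) = -3*(-2 + z) = 6 - 3*z)
-6*(-13 + I(-3, 4)) = -6*(-13 + (6 - 3*(-3))) = -6*(-13 + (6 + 9)) = -6*(-13 + 15) = -6*2 = -12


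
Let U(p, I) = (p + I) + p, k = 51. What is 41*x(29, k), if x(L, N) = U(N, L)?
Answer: 5371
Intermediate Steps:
U(p, I) = I + 2*p (U(p, I) = (I + p) + p = I + 2*p)
x(L, N) = L + 2*N
41*x(29, k) = 41*(29 + 2*51) = 41*(29 + 102) = 41*131 = 5371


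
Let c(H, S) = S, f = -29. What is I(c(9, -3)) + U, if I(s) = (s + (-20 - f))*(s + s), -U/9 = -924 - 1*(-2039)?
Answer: -10071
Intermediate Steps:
U = -10035 (U = -9*(-924 - 1*(-2039)) = -9*(-924 + 2039) = -9*1115 = -10035)
I(s) = 2*s*(9 + s) (I(s) = (s + (-20 - 1*(-29)))*(s + s) = (s + (-20 + 29))*(2*s) = (s + 9)*(2*s) = (9 + s)*(2*s) = 2*s*(9 + s))
I(c(9, -3)) + U = 2*(-3)*(9 - 3) - 10035 = 2*(-3)*6 - 10035 = -36 - 10035 = -10071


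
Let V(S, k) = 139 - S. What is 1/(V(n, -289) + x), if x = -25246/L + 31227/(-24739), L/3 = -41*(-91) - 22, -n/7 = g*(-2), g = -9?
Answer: 275270853/71974752422 ≈ 0.0038245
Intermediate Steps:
n = -126 (n = -(-63)*(-2) = -7*18 = -126)
L = 11127 (L = 3*(-41*(-91) - 22) = 3*(3731 - 22) = 3*3709 = 11127)
x = -972023623/275270853 (x = -25246/11127 + 31227/(-24739) = -25246*1/11127 + 31227*(-1/24739) = -25246/11127 - 31227/24739 = -972023623/275270853 ≈ -3.5312)
1/(V(n, -289) + x) = 1/((139 - 1*(-126)) - 972023623/275270853) = 1/((139 + 126) - 972023623/275270853) = 1/(265 - 972023623/275270853) = 1/(71974752422/275270853) = 275270853/71974752422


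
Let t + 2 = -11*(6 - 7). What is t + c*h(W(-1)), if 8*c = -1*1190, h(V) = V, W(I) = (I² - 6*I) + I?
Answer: -1767/2 ≈ -883.50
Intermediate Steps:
W(I) = I² - 5*I
c = -595/4 (c = (-1*1190)/8 = (⅛)*(-1190) = -595/4 ≈ -148.75)
t = 9 (t = -2 - 11*(6 - 7) = -2 - 11*(-1) = -2 + 11 = 9)
t + c*h(W(-1)) = 9 - (-595)*(-5 - 1)/4 = 9 - (-595)*(-6)/4 = 9 - 595/4*6 = 9 - 1785/2 = -1767/2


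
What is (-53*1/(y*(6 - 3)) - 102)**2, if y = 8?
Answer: 6255001/576 ≈ 10859.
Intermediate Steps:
(-53*1/(y*(6 - 3)) - 102)**2 = (-53*1/(8*(6 - 3)) - 102)**2 = (-53/(3*8) - 102)**2 = (-53/24 - 102)**2 = (-2501/24)**2 = 6255001/576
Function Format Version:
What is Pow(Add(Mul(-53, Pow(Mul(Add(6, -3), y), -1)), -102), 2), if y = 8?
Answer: Rational(6255001, 576) ≈ 10859.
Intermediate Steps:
Pow(Add(Mul(-53, Pow(Mul(Add(6, -3), y), -1)), -102), 2) = Pow(Add(Mul(-53, Pow(Mul(Add(6, -3), 8), -1)), -102), 2) = Pow(Add(Mul(-53, Pow(Mul(3, 8), -1)), -102), 2) = Pow(Add(Mul(-53, Pow(24, -1)), -102), 2) = Pow(Add(Mul(-53, Rational(1, 24)), -102), 2) = Pow(Add(Rational(-53, 24), -102), 2) = Pow(Rational(-2501, 24), 2) = Rational(6255001, 576)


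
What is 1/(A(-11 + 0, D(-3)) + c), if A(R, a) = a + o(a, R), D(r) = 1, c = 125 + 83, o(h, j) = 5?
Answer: 1/214 ≈ 0.0046729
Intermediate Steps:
c = 208
A(R, a) = 5 + a (A(R, a) = a + 5 = 5 + a)
1/(A(-11 + 0, D(-3)) + c) = 1/((5 + 1) + 208) = 1/(6 + 208) = 1/214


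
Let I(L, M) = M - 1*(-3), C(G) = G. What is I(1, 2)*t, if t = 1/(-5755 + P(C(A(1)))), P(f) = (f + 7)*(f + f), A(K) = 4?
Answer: -5/5667 ≈ -0.00088230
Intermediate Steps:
P(f) = 2*f*(7 + f) (P(f) = (7 + f)*(2*f) = 2*f*(7 + f))
I(L, M) = 3 + M (I(L, M) = M + 3 = 3 + M)
t = -1/5667 (t = 1/(-5755 + 2*4*(7 + 4)) = 1/(-5755 + 2*4*11) = 1/(-5755 + 88) = 1/(-5667) = -1/5667 ≈ -0.00017646)
I(1, 2)*t = (3 + 2)*(-1/5667) = 5*(-1/5667) = -5/5667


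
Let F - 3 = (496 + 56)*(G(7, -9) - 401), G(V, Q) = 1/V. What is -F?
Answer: 1548891/7 ≈ 2.2127e+5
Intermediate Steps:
F = -1548891/7 (F = 3 + (496 + 56)*(1/7 - 401) = 3 + 552*(1/7 - 401) = 3 + 552*(-2806/7) = 3 - 1548912/7 = -1548891/7 ≈ -2.2127e+5)
-F = -1*(-1548891/7) = 1548891/7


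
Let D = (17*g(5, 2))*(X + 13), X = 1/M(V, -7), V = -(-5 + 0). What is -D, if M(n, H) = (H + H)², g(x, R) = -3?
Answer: 129999/196 ≈ 663.26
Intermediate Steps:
V = 5 (V = -1*(-5) = 5)
M(n, H) = 4*H² (M(n, H) = (2*H)² = 4*H²)
X = 1/196 (X = 1/(4*(-7)²) = 1/(4*49) = 1/196 ≈ 0.0051020)
D = -129999/196 (D = (17*(-3))*(1/196 + 13) = -51*2549/196 = -129999/196 ≈ -663.26)
-D = -1*(-129999/196) = 129999/196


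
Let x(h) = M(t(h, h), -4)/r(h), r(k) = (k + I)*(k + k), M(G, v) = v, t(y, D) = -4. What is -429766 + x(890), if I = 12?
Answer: -172503774741/401390 ≈ -4.2977e+5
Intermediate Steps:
r(k) = 2*k*(12 + k) (r(k) = (k + 12)*(k + k) = (12 + k)*(2*k) = 2*k*(12 + k))
x(h) = -2/(h*(12 + h)) (x(h) = -4*1/(2*h*(12 + h)) = -2/(h*(12 + h)))
-429766 + x(890) = -429766 - 2/(890*(12 + 890)) = -429766 - 2*1/890/902 = -429766 - 2*1/890*1/902 = -429766 - 1/401390 = -172503774741/401390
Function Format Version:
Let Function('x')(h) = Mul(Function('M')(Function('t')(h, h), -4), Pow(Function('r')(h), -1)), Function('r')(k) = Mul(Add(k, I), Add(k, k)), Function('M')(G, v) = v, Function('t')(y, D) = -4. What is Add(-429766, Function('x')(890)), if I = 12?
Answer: Rational(-172503774741, 401390) ≈ -4.2977e+5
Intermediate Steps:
Function('r')(k) = Mul(2, k, Add(12, k)) (Function('r')(k) = Mul(Add(k, 12), Add(k, k)) = Mul(Add(12, k), Mul(2, k)) = Mul(2, k, Add(12, k)))
Function('x')(h) = Mul(-2, Pow(h, -1), Pow(Add(12, h), -1)) (Function('x')(h) = Mul(-4, Pow(Mul(2, h, Add(12, h)), -1)) = Mul(-4, Mul(Rational(1, 2), Pow(h, -1), Pow(Add(12, h), -1))) = Mul(-2, Pow(h, -1), Pow(Add(12, h), -1)))
Add(-429766, Function('x')(890)) = Add(-429766, Mul(-2, Pow(890, -1), Pow(Add(12, 890), -1))) = Add(-429766, Mul(-2, Rational(1, 890), Pow(902, -1))) = Add(-429766, Mul(-2, Rational(1, 890), Rational(1, 902))) = Add(-429766, Rational(-1, 401390)) = Rational(-172503774741, 401390)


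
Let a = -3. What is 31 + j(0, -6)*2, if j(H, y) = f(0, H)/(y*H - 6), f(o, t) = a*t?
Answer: 31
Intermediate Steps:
f(o, t) = -3*t
j(H, y) = -3*H/(-6 + H*y) (j(H, y) = (-3*H)/(y*H - 6) = (-3*H)/(H*y - 6) = (-3*H)/(-6 + H*y) = -3*H/(-6 + H*y))
31 + j(0, -6)*2 = 31 - 3*0/(-6 + 0*(-6))*2 = 31 - 3*0/(-6 + 0)*2 = 31 - 3*0/(-6)*2 = 31 - 3*0*(-1/6)*2 = 31 + 0*2 = 31 + 0 = 31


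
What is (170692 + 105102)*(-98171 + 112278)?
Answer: 3890625958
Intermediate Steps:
(170692 + 105102)*(-98171 + 112278) = 275794*14107 = 3890625958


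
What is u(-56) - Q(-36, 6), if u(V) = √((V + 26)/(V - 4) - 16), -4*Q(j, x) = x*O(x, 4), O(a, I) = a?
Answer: 9 + I*√62/2 ≈ 9.0 + 3.937*I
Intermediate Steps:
Q(j, x) = -x²/4 (Q(j, x) = -x*x/4 = -x²/4)
u(V) = √(-16 + (26 + V)/(-4 + V)) (u(V) = √((26 + V)/(-4 + V) - 16) = √(-16 + (26 + V)/(-4 + V)))
u(-56) - Q(-36, 6) = √15*√((6 - 1*(-56))/(-4 - 56)) - (-1)*6²/4 = √15*√((6 + 56)/(-60)) - (-1)*36/4 = √15*√(-1/60*62) - 1*(-9) = √15*√(-31/30) + 9 = √15*(I*√930/30) + 9 = I*√62/2 + 9 = 9 + I*√62/2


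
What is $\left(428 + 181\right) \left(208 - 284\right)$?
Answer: $-46284$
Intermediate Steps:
$\left(428 + 181\right) \left(208 - 284\right) = 609 \left(-76\right) = -46284$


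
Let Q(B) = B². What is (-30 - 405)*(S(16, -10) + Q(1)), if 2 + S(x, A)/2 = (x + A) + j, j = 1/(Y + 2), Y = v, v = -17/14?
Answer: -55245/11 ≈ -5022.3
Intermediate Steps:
v = -17/14 (v = -17*1/14 = -17/14 ≈ -1.2143)
Y = -17/14 ≈ -1.2143
j = 14/11 (j = 1/(-17/14 + 2) = 1/(11/14) = 14/11 ≈ 1.2727)
S(x, A) = -16/11 + 2*A + 2*x (S(x, A) = -4 + 2*((x + A) + 14/11) = -4 + 2*((A + x) + 14/11) = -4 + 2*(14/11 + A + x) = -4 + (28/11 + 2*A + 2*x) = -16/11 + 2*A + 2*x)
(-30 - 405)*(S(16, -10) + Q(1)) = (-30 - 405)*((-16/11 + 2*(-10) + 2*16) + 1²) = -435*((-16/11 - 20 + 32) + 1) = -435*(116/11 + 1) = -435*127/11 = -55245/11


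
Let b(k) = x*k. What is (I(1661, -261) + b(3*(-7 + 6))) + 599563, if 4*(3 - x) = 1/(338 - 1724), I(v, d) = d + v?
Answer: 1110562991/1848 ≈ 6.0095e+5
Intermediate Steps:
x = 16633/5544 (x = 3 - 1/(4*(338 - 1724)) = 3 - ¼/(-1386) = 3 - ¼*(-1/1386) = 3 + 1/5544 = 16633/5544 ≈ 3.0002)
b(k) = 16633*k/5544
(I(1661, -261) + b(3*(-7 + 6))) + 599563 = ((-261 + 1661) + 16633*(3*(-7 + 6))/5544) + 599563 = (1400 + 16633*(3*(-1))/5544) + 599563 = (1400 + (16633/5544)*(-3)) + 599563 = (1400 - 16633/1848) + 599563 = 2570567/1848 + 599563 = 1110562991/1848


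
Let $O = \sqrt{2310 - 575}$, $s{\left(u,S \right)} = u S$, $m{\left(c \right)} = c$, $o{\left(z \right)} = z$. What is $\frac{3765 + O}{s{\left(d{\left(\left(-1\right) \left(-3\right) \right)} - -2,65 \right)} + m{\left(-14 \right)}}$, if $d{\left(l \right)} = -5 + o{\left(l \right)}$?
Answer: $- \frac{3765}{14} - \frac{\sqrt{1735}}{14} \approx -271.9$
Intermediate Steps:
$d{\left(l \right)} = -5 + l$
$s{\left(u,S \right)} = S u$
$O = \sqrt{1735} \approx 41.653$
$\frac{3765 + O}{s{\left(d{\left(\left(-1\right) \left(-3\right) \right)} - -2,65 \right)} + m{\left(-14 \right)}} = \frac{3765 + \sqrt{1735}}{65 \left(\left(-5 - -3\right) - -2\right) - 14} = \frac{3765 + \sqrt{1735}}{65 \left(\left(-5 + 3\right) + 2\right) - 14} = \frac{3765 + \sqrt{1735}}{65 \left(-2 + 2\right) - 14} = \frac{3765 + \sqrt{1735}}{65 \cdot 0 - 14} = \frac{3765 + \sqrt{1735}}{0 - 14} = \frac{3765 + \sqrt{1735}}{-14} = \left(3765 + \sqrt{1735}\right) \left(- \frac{1}{14}\right) = - \frac{3765}{14} - \frac{\sqrt{1735}}{14}$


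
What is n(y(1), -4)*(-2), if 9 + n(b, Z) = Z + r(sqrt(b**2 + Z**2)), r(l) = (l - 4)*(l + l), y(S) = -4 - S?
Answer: -138 + 16*sqrt(41) ≈ -35.550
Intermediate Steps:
r(l) = 2*l*(-4 + l) (r(l) = (-4 + l)*(2*l) = 2*l*(-4 + l))
n(b, Z) = -9 + Z + 2*sqrt(Z**2 + b**2)*(-4 + sqrt(Z**2 + b**2)) (n(b, Z) = -9 + (Z + 2*sqrt(b**2 + Z**2)*(-4 + sqrt(b**2 + Z**2))) = -9 + (Z + 2*sqrt(Z**2 + b**2)*(-4 + sqrt(Z**2 + b**2))) = -9 + Z + 2*sqrt(Z**2 + b**2)*(-4 + sqrt(Z**2 + b**2)))
n(y(1), -4)*(-2) = (-9 - 4 - 8*sqrt((-4)**2 + (-4 - 1*1)**2) + 2*(-4)**2 + 2*(-4 - 1*1)**2)*(-2) = (-9 - 4 - 8*sqrt(16 + (-4 - 1)**2) + 2*16 + 2*(-4 - 1)**2)*(-2) = (-9 - 4 - 8*sqrt(16 + (-5)**2) + 32 + 2*(-5)**2)*(-2) = (-9 - 4 - 8*sqrt(16 + 25) + 32 + 2*25)*(-2) = (-9 - 4 - 8*sqrt(41) + 32 + 50)*(-2) = (69 - 8*sqrt(41))*(-2) = -138 + 16*sqrt(41)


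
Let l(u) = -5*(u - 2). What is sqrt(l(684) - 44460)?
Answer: I*sqrt(47870) ≈ 218.79*I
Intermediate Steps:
l(u) = 10 - 5*u (l(u) = -5*(-2 + u) = 10 - 5*u)
sqrt(l(684) - 44460) = sqrt((10 - 5*684) - 44460) = sqrt((10 - 3420) - 44460) = sqrt(-3410 - 44460) = sqrt(-47870) = I*sqrt(47870)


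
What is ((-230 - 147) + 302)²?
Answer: 5625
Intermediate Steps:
((-230 - 147) + 302)² = (-377 + 302)² = (-75)² = 5625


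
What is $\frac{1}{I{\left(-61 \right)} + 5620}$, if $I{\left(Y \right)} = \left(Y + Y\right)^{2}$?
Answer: $\frac{1}{20504} \approx 4.8771 \cdot 10^{-5}$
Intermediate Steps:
$I{\left(Y \right)} = 4 Y^{2}$ ($I{\left(Y \right)} = \left(2 Y\right)^{2} = 4 Y^{2}$)
$\frac{1}{I{\left(-61 \right)} + 5620} = \frac{1}{4 \left(-61\right)^{2} + 5620} = \frac{1}{4 \cdot 3721 + 5620} = \frac{1}{14884 + 5620} = \frac{1}{20504}$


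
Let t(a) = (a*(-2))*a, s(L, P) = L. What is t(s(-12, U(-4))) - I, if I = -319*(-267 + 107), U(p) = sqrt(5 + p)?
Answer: -51328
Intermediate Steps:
t(a) = -2*a**2 (t(a) = (-2*a)*a = -2*a**2)
I = 51040 (I = -319*(-160) = 51040)
t(s(-12, U(-4))) - I = -2*(-12)**2 - 1*51040 = -2*144 - 51040 = -288 - 51040 = -51328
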